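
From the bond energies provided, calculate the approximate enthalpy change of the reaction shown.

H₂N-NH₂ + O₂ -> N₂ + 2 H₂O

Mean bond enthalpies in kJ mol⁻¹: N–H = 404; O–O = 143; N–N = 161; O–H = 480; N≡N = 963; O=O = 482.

Bonds broken (reactants):
  N–H: 4 × 404 = 1616
  N–N: 1 × 161 = 161
  O=O: 1 × 482 = 482
  Σ(broken) = 2259 kJ
Bonds formed (products):
  N≡N: 1 × 963 = 963
  O–H: 4 × 480 = 1920
  Σ(formed) = 2883 kJ
ΔH = Σ(broken) − Σ(formed) = 2259 − 2883 = −624 kJ

ΔH ≈ −624 kJ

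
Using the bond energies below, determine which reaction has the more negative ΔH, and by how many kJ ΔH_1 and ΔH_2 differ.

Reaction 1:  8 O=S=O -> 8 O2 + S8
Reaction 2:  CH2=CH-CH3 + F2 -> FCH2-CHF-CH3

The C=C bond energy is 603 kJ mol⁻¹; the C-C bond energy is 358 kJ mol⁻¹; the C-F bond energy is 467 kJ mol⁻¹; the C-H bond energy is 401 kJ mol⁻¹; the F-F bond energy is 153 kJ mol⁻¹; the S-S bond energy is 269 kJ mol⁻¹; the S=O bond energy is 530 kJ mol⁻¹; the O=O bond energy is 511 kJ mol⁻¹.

Reaction 2, by 2776 kJ

Reaction 1:
  Bonds broken (reactants):
    S=O: 16 × 530 = 8480
    Σ(broken) = 8480 kJ
  Bonds formed (products):
    O=O: 8 × 511 = 4088
    S-S: 8 × 269 = 2152
    Σ(formed) = 6240 kJ
  ΔH_1 = 8480 − 6240 = +2240 kJ
Reaction 2:
  Bonds broken (reactants):
    C-C: 1 × 358 = 358
    C-H: 6 × 401 = 2406
    C=C: 1 × 603 = 603
    F-F: 1 × 153 = 153
    Σ(broken) = 3520 kJ
  Bonds formed (products):
    C-C: 2 × 358 = 716
    C-F: 2 × 467 = 934
    C-H: 6 × 401 = 2406
    Σ(formed) = 4056 kJ
  ΔH_2 = 3520 − 4056 = −536 kJ
ΔH_1 − ΔH_2 = +2776 kJ, so reaction 2 has the more negative ΔH; |ΔH_1 − ΔH_2| = 2776 kJ.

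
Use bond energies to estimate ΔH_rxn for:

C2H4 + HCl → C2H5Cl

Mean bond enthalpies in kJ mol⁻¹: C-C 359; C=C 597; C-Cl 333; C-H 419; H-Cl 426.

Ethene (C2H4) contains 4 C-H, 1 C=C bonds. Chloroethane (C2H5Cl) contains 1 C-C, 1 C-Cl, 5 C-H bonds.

ΔH ≈ −88 kJ

Bonds broken (reactants):
  C-H: 4 × 419 = 1676
  C=C: 1 × 597 = 597
  H-Cl: 1 × 426 = 426
  Σ(broken) = 2699 kJ
Bonds formed (products):
  C-C: 1 × 359 = 359
  C-Cl: 1 × 333 = 333
  C-H: 5 × 419 = 2095
  Σ(formed) = 2787 kJ
ΔH = Σ(broken) − Σ(formed) = 2699 − 2787 = −88 kJ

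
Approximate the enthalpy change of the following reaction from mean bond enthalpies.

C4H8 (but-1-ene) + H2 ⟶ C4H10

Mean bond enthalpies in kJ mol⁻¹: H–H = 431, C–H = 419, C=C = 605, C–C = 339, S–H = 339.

ΔH ≈ −141 kJ

Bonds broken (reactants):
  C–C: 2 × 339 = 678
  C–H: 8 × 419 = 3352
  C=C: 1 × 605 = 605
  H–H: 1 × 431 = 431
  Σ(broken) = 5066 kJ
Bonds formed (products):
  C–C: 3 × 339 = 1017
  C–H: 10 × 419 = 4190
  Σ(formed) = 5207 kJ
ΔH = Σ(broken) − Σ(formed) = 5066 − 5207 = −141 kJ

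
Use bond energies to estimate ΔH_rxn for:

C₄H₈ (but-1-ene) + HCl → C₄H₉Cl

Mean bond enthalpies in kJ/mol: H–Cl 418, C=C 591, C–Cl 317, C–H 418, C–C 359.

ΔH ≈ −85 kJ

Bonds broken (reactants):
  C–C: 2 × 359 = 718
  C–H: 8 × 418 = 3344
  C=C: 1 × 591 = 591
  H–Cl: 1 × 418 = 418
  Σ(broken) = 5071 kJ
Bonds formed (products):
  C–C: 3 × 359 = 1077
  C–Cl: 1 × 317 = 317
  C–H: 9 × 418 = 3762
  Σ(formed) = 5156 kJ
ΔH = Σ(broken) − Σ(formed) = 5071 − 5156 = −85 kJ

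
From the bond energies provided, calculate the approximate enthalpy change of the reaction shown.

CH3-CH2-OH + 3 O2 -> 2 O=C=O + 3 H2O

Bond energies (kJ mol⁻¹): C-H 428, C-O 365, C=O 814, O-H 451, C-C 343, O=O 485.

ΔH ≈ −1208 kJ

Bonds broken (reactants):
  C-C: 1 × 343 = 343
  C-H: 5 × 428 = 2140
  C-O: 1 × 365 = 365
  O-H: 1 × 451 = 451
  O=O: 3 × 485 = 1455
  Σ(broken) = 4754 kJ
Bonds formed (products):
  C=O: 4 × 814 = 3256
  O-H: 6 × 451 = 2706
  Σ(formed) = 5962 kJ
ΔH = Σ(broken) − Σ(formed) = 4754 − 5962 = −1208 kJ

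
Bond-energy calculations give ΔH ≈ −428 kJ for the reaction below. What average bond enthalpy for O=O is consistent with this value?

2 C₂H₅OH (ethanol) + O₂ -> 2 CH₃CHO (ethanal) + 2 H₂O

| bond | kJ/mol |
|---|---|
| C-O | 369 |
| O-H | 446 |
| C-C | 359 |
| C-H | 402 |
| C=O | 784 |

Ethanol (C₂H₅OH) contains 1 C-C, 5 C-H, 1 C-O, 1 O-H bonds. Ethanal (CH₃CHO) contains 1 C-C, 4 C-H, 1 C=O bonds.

Let D be the O=O bond energy.
Σ(broken) = 2×359 + 10×402 + 2×369 + 2×446 + 1×D = 6368 + D
Σ(formed) = 2×359 + 8×402 + 2×784 + 4×446 = 7286
ΔH = Σ(broken) − Σ(formed) = (6368 + D) − (7286) = −918 + D
Setting this equal to −428 kJ gives D = 490 kJ/mol.

D(O=O) ≈ 490 kJ/mol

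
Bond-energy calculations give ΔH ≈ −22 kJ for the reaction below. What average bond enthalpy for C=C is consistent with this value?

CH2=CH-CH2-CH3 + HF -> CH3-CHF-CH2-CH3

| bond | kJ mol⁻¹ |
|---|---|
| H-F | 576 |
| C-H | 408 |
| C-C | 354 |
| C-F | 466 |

Let D be the C=C bond energy.
Σ(broken) = 2×354 + 8×408 + 1×D + 1×576 = 4548 + D
Σ(formed) = 3×354 + 1×466 + 9×408 = 5200
ΔH = Σ(broken) − Σ(formed) = (4548 + D) − (5200) = −652 + D
Setting this equal to −22 kJ gives D = 630 kJ/mol.

D(C=C) ≈ 630 kJ/mol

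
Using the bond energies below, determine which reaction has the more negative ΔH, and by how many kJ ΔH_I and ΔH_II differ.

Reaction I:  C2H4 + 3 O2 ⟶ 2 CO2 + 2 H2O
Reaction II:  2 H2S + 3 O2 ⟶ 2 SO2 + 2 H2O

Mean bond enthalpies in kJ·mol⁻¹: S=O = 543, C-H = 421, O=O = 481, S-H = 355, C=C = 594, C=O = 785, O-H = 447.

Reaction I, by 110 kJ

Reaction I:
  Bonds broken (reactants):
    C-H: 4 × 421 = 1684
    C=C: 1 × 594 = 594
    O=O: 3 × 481 = 1443
    Σ(broken) = 3721 kJ
  Bonds formed (products):
    C=O: 4 × 785 = 3140
    O-H: 4 × 447 = 1788
    Σ(formed) = 4928 kJ
  ΔH_I = 3721 − 4928 = −1207 kJ
Reaction II:
  Bonds broken (reactants):
    O=O: 3 × 481 = 1443
    S-H: 4 × 355 = 1420
    Σ(broken) = 2863 kJ
  Bonds formed (products):
    O-H: 4 × 447 = 1788
    S=O: 4 × 543 = 2172
    Σ(formed) = 3960 kJ
  ΔH_II = 2863 − 3960 = −1097 kJ
ΔH_I − ΔH_II = −110 kJ, so reaction I has the more negative ΔH; |ΔH_I − ΔH_II| = 110 kJ.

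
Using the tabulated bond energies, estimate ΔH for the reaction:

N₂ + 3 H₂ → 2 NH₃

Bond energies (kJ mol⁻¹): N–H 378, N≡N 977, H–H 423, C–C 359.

ΔH ≈ −22 kJ

Bonds broken (reactants):
  H–H: 3 × 423 = 1269
  N≡N: 1 × 977 = 977
  Σ(broken) = 2246 kJ
Bonds formed (products):
  N–H: 6 × 378 = 2268
  Σ(formed) = 2268 kJ
ΔH = Σ(broken) − Σ(formed) = 2246 − 2268 = −22 kJ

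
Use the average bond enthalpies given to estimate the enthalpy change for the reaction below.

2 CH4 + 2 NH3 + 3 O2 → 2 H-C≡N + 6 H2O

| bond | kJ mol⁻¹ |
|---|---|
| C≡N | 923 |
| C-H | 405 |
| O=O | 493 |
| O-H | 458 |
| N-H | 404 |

Bonds broken (reactants):
  C-H: 8 × 405 = 3240
  N-H: 6 × 404 = 2424
  O=O: 3 × 493 = 1479
  Σ(broken) = 7143 kJ
Bonds formed (products):
  C≡N: 2 × 923 = 1846
  C-H: 2 × 405 = 810
  O-H: 12 × 458 = 5496
  Σ(formed) = 8152 kJ
ΔH = Σ(broken) − Σ(formed) = 7143 − 8152 = −1009 kJ

ΔH ≈ −1009 kJ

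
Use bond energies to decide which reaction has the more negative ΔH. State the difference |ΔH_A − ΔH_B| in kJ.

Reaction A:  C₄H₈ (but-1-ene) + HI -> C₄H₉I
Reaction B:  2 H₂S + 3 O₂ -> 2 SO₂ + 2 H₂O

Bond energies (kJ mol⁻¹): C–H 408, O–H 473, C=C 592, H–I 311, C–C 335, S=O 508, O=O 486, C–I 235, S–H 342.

Reaction B, by 1023 kJ

Reaction A:
  Bonds broken (reactants):
    C–C: 2 × 335 = 670
    C–H: 8 × 408 = 3264
    C=C: 1 × 592 = 592
    H–I: 1 × 311 = 311
    Σ(broken) = 4837 kJ
  Bonds formed (products):
    C–C: 3 × 335 = 1005
    C–H: 9 × 408 = 3672
    C–I: 1 × 235 = 235
    Σ(formed) = 4912 kJ
  ΔH_A = 4837 − 4912 = −75 kJ
Reaction B:
  Bonds broken (reactants):
    O=O: 3 × 486 = 1458
    S–H: 4 × 342 = 1368
    Σ(broken) = 2826 kJ
  Bonds formed (products):
    O–H: 4 × 473 = 1892
    S=O: 4 × 508 = 2032
    Σ(formed) = 3924 kJ
  ΔH_B = 2826 − 3924 = −1098 kJ
ΔH_A − ΔH_B = +1023 kJ, so reaction B has the more negative ΔH; |ΔH_A − ΔH_B| = 1023 kJ.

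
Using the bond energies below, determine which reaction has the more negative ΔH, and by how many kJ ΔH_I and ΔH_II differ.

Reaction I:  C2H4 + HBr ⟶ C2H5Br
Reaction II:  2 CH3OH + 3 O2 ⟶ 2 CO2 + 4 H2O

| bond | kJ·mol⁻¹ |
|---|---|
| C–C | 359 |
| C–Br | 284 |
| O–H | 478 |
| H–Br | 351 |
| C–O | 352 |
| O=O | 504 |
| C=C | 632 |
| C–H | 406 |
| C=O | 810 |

Reaction II, by 1390 kJ

Reaction I:
  Bonds broken (reactants):
    C–H: 4 × 406 = 1624
    C=C: 1 × 632 = 632
    H–Br: 1 × 351 = 351
    Σ(broken) = 2607 kJ
  Bonds formed (products):
    C–Br: 1 × 284 = 284
    C–C: 1 × 359 = 359
    C–H: 5 × 406 = 2030
    Σ(formed) = 2673 kJ
  ΔH_I = 2607 − 2673 = −66 kJ
Reaction II:
  Bonds broken (reactants):
    C–H: 6 × 406 = 2436
    C–O: 2 × 352 = 704
    O–H: 2 × 478 = 956
    O=O: 3 × 504 = 1512
    Σ(broken) = 5608 kJ
  Bonds formed (products):
    C=O: 4 × 810 = 3240
    O–H: 8 × 478 = 3824
    Σ(formed) = 7064 kJ
  ΔH_II = 5608 − 7064 = −1456 kJ
ΔH_I − ΔH_II = +1390 kJ, so reaction II has the more negative ΔH; |ΔH_I − ΔH_II| = 1390 kJ.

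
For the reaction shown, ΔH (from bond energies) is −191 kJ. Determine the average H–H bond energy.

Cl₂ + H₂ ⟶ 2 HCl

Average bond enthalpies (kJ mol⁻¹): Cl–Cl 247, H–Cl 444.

D(H–H) ≈ 450 kJ/mol

Let D be the H–H bond energy.
Σ(broken) = 1×247 + 1×D = 247 + D
Σ(formed) = 2×444 = 888
ΔH = Σ(broken) − Σ(formed) = (247 + D) − (888) = −641 + D
Setting this equal to −191 kJ gives D = 450 kJ/mol.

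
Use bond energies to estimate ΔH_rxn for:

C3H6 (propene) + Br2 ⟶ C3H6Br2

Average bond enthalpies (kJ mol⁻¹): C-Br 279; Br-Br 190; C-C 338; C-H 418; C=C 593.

Bonds broken (reactants):
  Br-Br: 1 × 190 = 190
  C-C: 1 × 338 = 338
  C-H: 6 × 418 = 2508
  C=C: 1 × 593 = 593
  Σ(broken) = 3629 kJ
Bonds formed (products):
  C-Br: 2 × 279 = 558
  C-C: 2 × 338 = 676
  C-H: 6 × 418 = 2508
  Σ(formed) = 3742 kJ
ΔH = Σ(broken) − Σ(formed) = 3629 − 3742 = −113 kJ

ΔH ≈ −113 kJ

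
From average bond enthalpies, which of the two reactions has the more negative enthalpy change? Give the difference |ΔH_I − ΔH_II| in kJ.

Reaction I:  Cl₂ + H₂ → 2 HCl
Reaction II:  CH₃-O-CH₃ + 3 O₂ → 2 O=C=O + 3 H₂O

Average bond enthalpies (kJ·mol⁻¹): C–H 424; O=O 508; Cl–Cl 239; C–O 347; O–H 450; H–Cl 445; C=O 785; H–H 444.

Reaction I:
  Bonds broken (reactants):
    Cl–Cl: 1 × 239 = 239
    H–H: 1 × 444 = 444
    Σ(broken) = 683 kJ
  Bonds formed (products):
    H–Cl: 2 × 445 = 890
    Σ(formed) = 890 kJ
  ΔH_I = 683 − 890 = −207 kJ
Reaction II:
  Bonds broken (reactants):
    C–H: 6 × 424 = 2544
    C–O: 2 × 347 = 694
    O=O: 3 × 508 = 1524
    Σ(broken) = 4762 kJ
  Bonds formed (products):
    C=O: 4 × 785 = 3140
    O–H: 6 × 450 = 2700
    Σ(formed) = 5840 kJ
  ΔH_II = 4762 − 5840 = −1078 kJ
ΔH_I − ΔH_II = +871 kJ, so reaction II has the more negative ΔH; |ΔH_I − ΔH_II| = 871 kJ.

Reaction II, by 871 kJ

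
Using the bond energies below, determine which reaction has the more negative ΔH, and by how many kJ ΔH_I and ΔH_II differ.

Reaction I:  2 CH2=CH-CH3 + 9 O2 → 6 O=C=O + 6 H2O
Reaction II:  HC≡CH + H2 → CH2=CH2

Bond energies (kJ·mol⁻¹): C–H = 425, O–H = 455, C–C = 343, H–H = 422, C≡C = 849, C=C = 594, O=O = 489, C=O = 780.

Reaction I, by 3272 kJ

Reaction I:
  Bonds broken (reactants):
    C–C: 2 × 343 = 686
    C–H: 12 × 425 = 5100
    C=C: 2 × 594 = 1188
    O=O: 9 × 489 = 4401
    Σ(broken) = 11375 kJ
  Bonds formed (products):
    C=O: 12 × 780 = 9360
    O–H: 12 × 455 = 5460
    Σ(formed) = 14820 kJ
  ΔH_I = 11375 − 14820 = −3445 kJ
Reaction II:
  Bonds broken (reactants):
    C≡C: 1 × 849 = 849
    C–H: 2 × 425 = 850
    H–H: 1 × 422 = 422
    Σ(broken) = 2121 kJ
  Bonds formed (products):
    C–H: 4 × 425 = 1700
    C=C: 1 × 594 = 594
    Σ(formed) = 2294 kJ
  ΔH_II = 2121 − 2294 = −173 kJ
ΔH_I − ΔH_II = −3272 kJ, so reaction I has the more negative ΔH; |ΔH_I − ΔH_II| = 3272 kJ.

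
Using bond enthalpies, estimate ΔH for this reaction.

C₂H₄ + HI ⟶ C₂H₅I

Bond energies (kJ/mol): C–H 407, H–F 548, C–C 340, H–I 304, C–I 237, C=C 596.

Bonds broken (reactants):
  C–H: 4 × 407 = 1628
  C=C: 1 × 596 = 596
  H–I: 1 × 304 = 304
  Σ(broken) = 2528 kJ
Bonds formed (products):
  C–C: 1 × 340 = 340
  C–H: 5 × 407 = 2035
  C–I: 1 × 237 = 237
  Σ(formed) = 2612 kJ
ΔH = Σ(broken) − Σ(formed) = 2528 − 2612 = −84 kJ

ΔH ≈ −84 kJ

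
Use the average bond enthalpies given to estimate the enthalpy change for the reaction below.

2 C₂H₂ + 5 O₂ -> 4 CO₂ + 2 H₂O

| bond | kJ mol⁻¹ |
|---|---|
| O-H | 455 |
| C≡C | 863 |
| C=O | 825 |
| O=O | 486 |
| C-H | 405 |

Bonds broken (reactants):
  C≡C: 2 × 863 = 1726
  C-H: 4 × 405 = 1620
  O=O: 5 × 486 = 2430
  Σ(broken) = 5776 kJ
Bonds formed (products):
  C=O: 8 × 825 = 6600
  O-H: 4 × 455 = 1820
  Σ(formed) = 8420 kJ
ΔH = Σ(broken) − Σ(formed) = 5776 − 8420 = −2644 kJ

ΔH ≈ −2644 kJ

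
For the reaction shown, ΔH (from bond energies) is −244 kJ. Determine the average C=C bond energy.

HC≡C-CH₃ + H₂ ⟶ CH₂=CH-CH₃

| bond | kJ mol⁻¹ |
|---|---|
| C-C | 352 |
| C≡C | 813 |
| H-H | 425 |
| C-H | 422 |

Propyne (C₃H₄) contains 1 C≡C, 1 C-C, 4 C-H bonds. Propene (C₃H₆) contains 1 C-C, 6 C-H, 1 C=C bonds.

D(C=C) ≈ 638 kJ/mol

Let D be the C=C bond energy.
Σ(broken) = 1×813 + 1×352 + 4×422 + 1×425 = 3278
Σ(formed) = 1×352 + 6×422 + 1×D = 2884 + D
ΔH = Σ(broken) − Σ(formed) = (3278) − (2884 + D) = +394 − D
Setting this equal to −244 kJ gives D = 638 kJ/mol.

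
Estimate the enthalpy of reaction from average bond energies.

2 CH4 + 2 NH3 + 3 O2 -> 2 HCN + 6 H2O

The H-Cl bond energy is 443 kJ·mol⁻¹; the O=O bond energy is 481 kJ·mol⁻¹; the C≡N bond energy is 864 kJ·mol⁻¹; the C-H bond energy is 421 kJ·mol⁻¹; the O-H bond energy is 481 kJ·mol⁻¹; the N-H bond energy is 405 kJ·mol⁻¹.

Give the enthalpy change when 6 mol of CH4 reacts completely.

ΔH = −3303 kJ

Bonds broken (reactants):
  C-H: 8 × 421 = 3368
  N-H: 6 × 405 = 2430
  O=O: 3 × 481 = 1443
  Σ(broken) = 7241 kJ
Bonds formed (products):
  C≡N: 2 × 864 = 1728
  C-H: 2 × 421 = 842
  O-H: 12 × 481 = 5772
  Σ(formed) = 8342 kJ
ΔH = Σ(broken) − Σ(formed) = 7241 − 8342 = −1101 kJ
For 3× the reaction as written: 3 × (−1101) = −3303 kJ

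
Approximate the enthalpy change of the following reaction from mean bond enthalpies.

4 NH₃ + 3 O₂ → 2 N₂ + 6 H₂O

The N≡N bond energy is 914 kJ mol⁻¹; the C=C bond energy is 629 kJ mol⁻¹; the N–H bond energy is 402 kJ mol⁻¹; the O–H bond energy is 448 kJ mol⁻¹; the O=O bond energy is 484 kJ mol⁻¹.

ΔH ≈ −928 kJ

Bonds broken (reactants):
  N–H: 12 × 402 = 4824
  O=O: 3 × 484 = 1452
  Σ(broken) = 6276 kJ
Bonds formed (products):
  N≡N: 2 × 914 = 1828
  O–H: 12 × 448 = 5376
  Σ(formed) = 7204 kJ
ΔH = Σ(broken) − Σ(formed) = 6276 − 7204 = −928 kJ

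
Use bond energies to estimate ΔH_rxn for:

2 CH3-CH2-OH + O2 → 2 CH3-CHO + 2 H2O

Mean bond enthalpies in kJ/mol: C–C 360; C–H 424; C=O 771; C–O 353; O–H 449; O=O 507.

Bonds broken (reactants):
  C–C: 2 × 360 = 720
  C–H: 10 × 424 = 4240
  C–O: 2 × 353 = 706
  O–H: 2 × 449 = 898
  O=O: 1 × 507 = 507
  Σ(broken) = 7071 kJ
Bonds formed (products):
  C–C: 2 × 360 = 720
  C–H: 8 × 424 = 3392
  C=O: 2 × 771 = 1542
  O–H: 4 × 449 = 1796
  Σ(formed) = 7450 kJ
ΔH = Σ(broken) − Σ(formed) = 7071 − 7450 = −379 kJ

ΔH ≈ −379 kJ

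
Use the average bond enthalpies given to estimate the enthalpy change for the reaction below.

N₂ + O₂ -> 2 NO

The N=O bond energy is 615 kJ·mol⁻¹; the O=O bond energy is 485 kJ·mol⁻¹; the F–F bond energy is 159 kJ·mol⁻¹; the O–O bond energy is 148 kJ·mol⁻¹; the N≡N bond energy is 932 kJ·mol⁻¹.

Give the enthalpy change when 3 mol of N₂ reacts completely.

ΔH = +561 kJ

Bonds broken (reactants):
  N≡N: 1 × 932 = 932
  O=O: 1 × 485 = 485
  Σ(broken) = 1417 kJ
Bonds formed (products):
  N=O: 2 × 615 = 1230
  Σ(formed) = 1230 kJ
ΔH = Σ(broken) − Σ(formed) = 1417 − 1230 = +187 kJ
For 3× the reaction as written: 3 × (+187) = +561 kJ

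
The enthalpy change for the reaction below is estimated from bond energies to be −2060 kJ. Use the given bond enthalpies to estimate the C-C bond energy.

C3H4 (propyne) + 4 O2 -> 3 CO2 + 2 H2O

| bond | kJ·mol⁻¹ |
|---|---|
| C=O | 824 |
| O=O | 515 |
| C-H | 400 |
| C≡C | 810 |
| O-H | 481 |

D(C-C) ≈ 338 kJ/mol

Let D be the C-C bond energy.
Σ(broken) = 1×810 + 1×D + 4×400 + 4×515 = 4470 + D
Σ(formed) = 6×824 + 4×481 = 6868
ΔH = Σ(broken) − Σ(formed) = (4470 + D) − (6868) = −2398 + D
Setting this equal to −2060 kJ gives D = 338 kJ/mol.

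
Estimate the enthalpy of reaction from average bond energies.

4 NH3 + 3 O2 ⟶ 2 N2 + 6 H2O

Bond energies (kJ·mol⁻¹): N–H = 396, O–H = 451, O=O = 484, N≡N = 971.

Bonds broken (reactants):
  N–H: 12 × 396 = 4752
  O=O: 3 × 484 = 1452
  Σ(broken) = 6204 kJ
Bonds formed (products):
  N≡N: 2 × 971 = 1942
  O–H: 12 × 451 = 5412
  Σ(formed) = 7354 kJ
ΔH = Σ(broken) − Σ(formed) = 6204 − 7354 = −1150 kJ

ΔH ≈ −1150 kJ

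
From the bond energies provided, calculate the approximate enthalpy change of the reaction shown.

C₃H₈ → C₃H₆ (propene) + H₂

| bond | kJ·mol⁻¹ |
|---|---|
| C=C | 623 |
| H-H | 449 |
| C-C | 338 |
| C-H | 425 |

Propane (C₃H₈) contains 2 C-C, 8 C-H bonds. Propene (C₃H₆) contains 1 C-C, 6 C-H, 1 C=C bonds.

Bonds broken (reactants):
  C-C: 2 × 338 = 676
  C-H: 8 × 425 = 3400
  Σ(broken) = 4076 kJ
Bonds formed (products):
  C-C: 1 × 338 = 338
  C-H: 6 × 425 = 2550
  C=C: 1 × 623 = 623
  H-H: 1 × 449 = 449
  Σ(formed) = 3960 kJ
ΔH = Σ(broken) − Σ(formed) = 4076 − 3960 = +116 kJ

ΔH ≈ +116 kJ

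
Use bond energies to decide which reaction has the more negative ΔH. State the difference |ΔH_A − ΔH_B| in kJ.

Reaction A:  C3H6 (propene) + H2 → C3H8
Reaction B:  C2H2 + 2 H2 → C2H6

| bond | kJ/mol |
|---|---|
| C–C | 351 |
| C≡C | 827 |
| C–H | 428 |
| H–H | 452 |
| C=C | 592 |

Reaction A:
  Bonds broken (reactants):
    C–C: 1 × 351 = 351
    C–H: 6 × 428 = 2568
    C=C: 1 × 592 = 592
    H–H: 1 × 452 = 452
    Σ(broken) = 3963 kJ
  Bonds formed (products):
    C–C: 2 × 351 = 702
    C–H: 8 × 428 = 3424
    Σ(formed) = 4126 kJ
  ΔH_A = 3963 − 4126 = −163 kJ
Reaction B:
  Bonds broken (reactants):
    C≡C: 1 × 827 = 827
    C–H: 2 × 428 = 856
    H–H: 2 × 452 = 904
    Σ(broken) = 2587 kJ
  Bonds formed (products):
    C–C: 1 × 351 = 351
    C–H: 6 × 428 = 2568
    Σ(formed) = 2919 kJ
  ΔH_B = 2587 − 2919 = −332 kJ
ΔH_A − ΔH_B = +169 kJ, so reaction B has the more negative ΔH; |ΔH_A − ΔH_B| = 169 kJ.

Reaction B, by 169 kJ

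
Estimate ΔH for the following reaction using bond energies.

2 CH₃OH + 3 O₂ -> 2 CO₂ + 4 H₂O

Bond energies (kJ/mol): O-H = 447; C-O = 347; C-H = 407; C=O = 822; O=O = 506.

Bonds broken (reactants):
  C-H: 6 × 407 = 2442
  C-O: 2 × 347 = 694
  O-H: 2 × 447 = 894
  O=O: 3 × 506 = 1518
  Σ(broken) = 5548 kJ
Bonds formed (products):
  C=O: 4 × 822 = 3288
  O-H: 8 × 447 = 3576
  Σ(formed) = 6864 kJ
ΔH = Σ(broken) − Σ(formed) = 5548 − 6864 = −1316 kJ

ΔH ≈ −1316 kJ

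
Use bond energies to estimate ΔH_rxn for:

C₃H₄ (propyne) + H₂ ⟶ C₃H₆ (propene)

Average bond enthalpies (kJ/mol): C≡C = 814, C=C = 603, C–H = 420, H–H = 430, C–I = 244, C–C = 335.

ΔH ≈ −199 kJ

Bonds broken (reactants):
  C≡C: 1 × 814 = 814
  C–C: 1 × 335 = 335
  C–H: 4 × 420 = 1680
  H–H: 1 × 430 = 430
  Σ(broken) = 3259 kJ
Bonds formed (products):
  C–C: 1 × 335 = 335
  C–H: 6 × 420 = 2520
  C=C: 1 × 603 = 603
  Σ(formed) = 3458 kJ
ΔH = Σ(broken) − Σ(formed) = 3259 − 3458 = −199 kJ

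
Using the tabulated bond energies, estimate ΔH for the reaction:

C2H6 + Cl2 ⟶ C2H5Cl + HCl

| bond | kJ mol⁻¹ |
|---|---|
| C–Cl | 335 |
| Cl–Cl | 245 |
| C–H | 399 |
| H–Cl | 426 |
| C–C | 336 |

ΔH ≈ −117 kJ

Bonds broken (reactants):
  C–C: 1 × 336 = 336
  C–H: 6 × 399 = 2394
  Cl–Cl: 1 × 245 = 245
  Σ(broken) = 2975 kJ
Bonds formed (products):
  C–C: 1 × 336 = 336
  C–Cl: 1 × 335 = 335
  C–H: 5 × 399 = 1995
  H–Cl: 1 × 426 = 426
  Σ(formed) = 3092 kJ
ΔH = Σ(broken) − Σ(formed) = 2975 − 3092 = −117 kJ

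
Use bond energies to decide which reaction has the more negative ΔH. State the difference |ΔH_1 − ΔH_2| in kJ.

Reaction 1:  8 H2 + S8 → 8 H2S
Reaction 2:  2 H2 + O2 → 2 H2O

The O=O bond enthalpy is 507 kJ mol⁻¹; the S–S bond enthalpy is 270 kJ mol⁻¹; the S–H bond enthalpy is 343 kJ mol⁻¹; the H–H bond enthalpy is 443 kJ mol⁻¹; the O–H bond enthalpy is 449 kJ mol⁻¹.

Reaction 1:
  Bonds broken (reactants):
    H–H: 8 × 443 = 3544
    S–S: 8 × 270 = 2160
    Σ(broken) = 5704 kJ
  Bonds formed (products):
    S–H: 16 × 343 = 5488
    Σ(formed) = 5488 kJ
  ΔH_1 = 5704 − 5488 = +216 kJ
Reaction 2:
  Bonds broken (reactants):
    H–H: 2 × 443 = 886
    O=O: 1 × 507 = 507
    Σ(broken) = 1393 kJ
  Bonds formed (products):
    O–H: 4 × 449 = 1796
    Σ(formed) = 1796 kJ
  ΔH_2 = 1393 − 1796 = −403 kJ
ΔH_1 − ΔH_2 = +619 kJ, so reaction 2 has the more negative ΔH; |ΔH_1 − ΔH_2| = 619 kJ.

Reaction 2, by 619 kJ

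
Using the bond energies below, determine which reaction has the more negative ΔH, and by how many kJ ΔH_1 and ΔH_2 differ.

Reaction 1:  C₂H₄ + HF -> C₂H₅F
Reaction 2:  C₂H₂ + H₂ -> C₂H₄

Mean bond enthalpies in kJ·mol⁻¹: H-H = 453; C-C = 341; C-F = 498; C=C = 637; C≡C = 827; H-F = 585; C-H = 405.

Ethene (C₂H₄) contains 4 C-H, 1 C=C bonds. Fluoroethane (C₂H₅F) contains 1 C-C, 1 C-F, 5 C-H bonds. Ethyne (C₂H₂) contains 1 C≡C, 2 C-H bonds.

Reaction 2, by 145 kJ

Reaction 1:
  Bonds broken (reactants):
    C-H: 4 × 405 = 1620
    C=C: 1 × 637 = 637
    H-F: 1 × 585 = 585
    Σ(broken) = 2842 kJ
  Bonds formed (products):
    C-C: 1 × 341 = 341
    C-F: 1 × 498 = 498
    C-H: 5 × 405 = 2025
    Σ(formed) = 2864 kJ
  ΔH_1 = 2842 − 2864 = −22 kJ
Reaction 2:
  Bonds broken (reactants):
    C≡C: 1 × 827 = 827
    C-H: 2 × 405 = 810
    H-H: 1 × 453 = 453
    Σ(broken) = 2090 kJ
  Bonds formed (products):
    C-H: 4 × 405 = 1620
    C=C: 1 × 637 = 637
    Σ(formed) = 2257 kJ
  ΔH_2 = 2090 − 2257 = −167 kJ
ΔH_1 − ΔH_2 = +145 kJ, so reaction 2 has the more negative ΔH; |ΔH_1 − ΔH_2| = 145 kJ.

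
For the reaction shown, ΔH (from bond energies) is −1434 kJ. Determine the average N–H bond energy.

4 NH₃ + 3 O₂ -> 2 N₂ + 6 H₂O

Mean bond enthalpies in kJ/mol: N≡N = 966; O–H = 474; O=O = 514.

D(N–H) ≈ 387 kJ/mol

Let D be the N–H bond energy.
Σ(broken) = 12×D + 3×514 = 1542 + 12D
Σ(formed) = 2×966 + 12×474 = 7620
ΔH = Σ(broken) − Σ(formed) = (1542 + 12D) − (7620) = −6078 + 12D
Setting this equal to −1434 kJ gives 12D = 4644, so D = 387 kJ/mol.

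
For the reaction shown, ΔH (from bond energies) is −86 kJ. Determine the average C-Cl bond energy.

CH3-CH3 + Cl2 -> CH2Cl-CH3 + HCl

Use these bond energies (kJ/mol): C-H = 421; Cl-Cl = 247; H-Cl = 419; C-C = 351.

Let D be the C-Cl bond energy.
Σ(broken) = 1×351 + 6×421 + 1×247 = 3124
Σ(formed) = 1×351 + 1×D + 5×421 + 1×419 = 2875 + D
ΔH = Σ(broken) − Σ(formed) = (3124) − (2875 + D) = +249 − D
Setting this equal to −86 kJ gives D = 335 kJ/mol.

D(C-Cl) ≈ 335 kJ/mol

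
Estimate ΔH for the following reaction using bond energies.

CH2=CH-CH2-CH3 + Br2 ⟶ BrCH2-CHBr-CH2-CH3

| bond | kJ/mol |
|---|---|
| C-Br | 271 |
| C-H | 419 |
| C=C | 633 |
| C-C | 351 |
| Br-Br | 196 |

ΔH ≈ −64 kJ

Bonds broken (reactants):
  Br-Br: 1 × 196 = 196
  C-C: 2 × 351 = 702
  C-H: 8 × 419 = 3352
  C=C: 1 × 633 = 633
  Σ(broken) = 4883 kJ
Bonds formed (products):
  C-Br: 2 × 271 = 542
  C-C: 3 × 351 = 1053
  C-H: 8 × 419 = 3352
  Σ(formed) = 4947 kJ
ΔH = Σ(broken) − Σ(formed) = 4883 − 4947 = −64 kJ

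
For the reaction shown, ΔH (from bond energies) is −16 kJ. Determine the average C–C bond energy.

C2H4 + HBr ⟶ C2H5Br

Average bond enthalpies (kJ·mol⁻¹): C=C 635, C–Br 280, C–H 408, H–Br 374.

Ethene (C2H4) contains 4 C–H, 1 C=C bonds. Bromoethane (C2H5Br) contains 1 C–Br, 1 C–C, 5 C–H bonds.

Let D be the C–C bond energy.
Σ(broken) = 4×408 + 1×635 + 1×374 = 2641
Σ(formed) = 1×280 + 1×D + 5×408 = 2320 + D
ΔH = Σ(broken) − Σ(formed) = (2641) − (2320 + D) = +321 − D
Setting this equal to −16 kJ gives D = 337 kJ/mol.

D(C–C) ≈ 337 kJ/mol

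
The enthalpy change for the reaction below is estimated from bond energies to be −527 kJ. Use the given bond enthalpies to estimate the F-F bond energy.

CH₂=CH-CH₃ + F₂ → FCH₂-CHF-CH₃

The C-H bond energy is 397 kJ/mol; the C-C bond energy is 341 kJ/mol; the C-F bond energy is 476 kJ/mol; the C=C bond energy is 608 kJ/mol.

D(F-F) ≈ 158 kJ/mol

Let D be the F-F bond energy.
Σ(broken) = 1×341 + 6×397 + 1×608 + 1×D = 3331 + D
Σ(formed) = 2×341 + 2×476 + 6×397 = 4016
ΔH = Σ(broken) − Σ(formed) = (3331 + D) − (4016) = −685 + D
Setting this equal to −527 kJ gives D = 158 kJ/mol.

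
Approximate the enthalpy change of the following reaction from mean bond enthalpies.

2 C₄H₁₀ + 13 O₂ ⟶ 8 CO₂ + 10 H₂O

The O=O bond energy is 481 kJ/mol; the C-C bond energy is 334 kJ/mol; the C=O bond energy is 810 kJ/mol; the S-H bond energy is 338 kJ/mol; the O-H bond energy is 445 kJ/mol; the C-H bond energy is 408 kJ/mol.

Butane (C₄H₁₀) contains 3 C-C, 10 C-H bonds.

Bonds broken (reactants):
  C-C: 6 × 334 = 2004
  C-H: 20 × 408 = 8160
  O=O: 13 × 481 = 6253
  Σ(broken) = 16417 kJ
Bonds formed (products):
  C=O: 16 × 810 = 12960
  O-H: 20 × 445 = 8900
  Σ(formed) = 21860 kJ
ΔH = Σ(broken) − Σ(formed) = 16417 − 21860 = −5443 kJ

ΔH ≈ −5443 kJ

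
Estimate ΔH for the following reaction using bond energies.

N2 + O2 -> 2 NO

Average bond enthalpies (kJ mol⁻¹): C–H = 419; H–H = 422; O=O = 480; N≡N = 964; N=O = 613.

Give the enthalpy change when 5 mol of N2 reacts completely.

Bonds broken (reactants):
  N≡N: 1 × 964 = 964
  O=O: 1 × 480 = 480
  Σ(broken) = 1444 kJ
Bonds formed (products):
  N=O: 2 × 613 = 1226
  Σ(formed) = 1226 kJ
ΔH = Σ(broken) − Σ(formed) = 1444 − 1226 = +218 kJ
For 5× the reaction as written: 5 × (+218) = +1090 kJ

ΔH = +1090 kJ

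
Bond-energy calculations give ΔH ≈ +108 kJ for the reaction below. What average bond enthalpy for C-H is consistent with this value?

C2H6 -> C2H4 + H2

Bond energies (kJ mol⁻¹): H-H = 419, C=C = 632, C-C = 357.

D(C-H) ≈ 401 kJ/mol

Let D be the C-H bond energy.
Σ(broken) = 1×357 + 6×D = 357 + 6D
Σ(formed) = 4×D + 1×632 + 1×419 = 1051 + 4D
ΔH = Σ(broken) − Σ(formed) = (357 + 6D) − (1051 + 4D) = −694 + 2D
Setting this equal to +108 kJ gives 2D = 802, so D = 401 kJ/mol.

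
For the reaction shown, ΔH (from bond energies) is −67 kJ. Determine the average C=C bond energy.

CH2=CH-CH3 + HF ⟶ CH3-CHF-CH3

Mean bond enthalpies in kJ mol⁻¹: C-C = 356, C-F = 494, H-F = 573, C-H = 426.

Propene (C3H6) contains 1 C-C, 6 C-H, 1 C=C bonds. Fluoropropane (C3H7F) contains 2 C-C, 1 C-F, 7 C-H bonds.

D(C=C) ≈ 636 kJ/mol

Let D be the C=C bond energy.
Σ(broken) = 1×356 + 6×426 + 1×D + 1×573 = 3485 + D
Σ(formed) = 2×356 + 1×494 + 7×426 = 4188
ΔH = Σ(broken) − Σ(formed) = (3485 + D) − (4188) = −703 + D
Setting this equal to −67 kJ gives D = 636 kJ/mol.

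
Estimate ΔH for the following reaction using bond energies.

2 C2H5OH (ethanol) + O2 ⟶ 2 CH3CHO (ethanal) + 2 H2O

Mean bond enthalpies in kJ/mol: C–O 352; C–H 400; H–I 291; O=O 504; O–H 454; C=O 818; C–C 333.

Bonds broken (reactants):
  C–C: 2 × 333 = 666
  C–H: 10 × 400 = 4000
  C–O: 2 × 352 = 704
  O–H: 2 × 454 = 908
  O=O: 1 × 504 = 504
  Σ(broken) = 6782 kJ
Bonds formed (products):
  C–C: 2 × 333 = 666
  C–H: 8 × 400 = 3200
  C=O: 2 × 818 = 1636
  O–H: 4 × 454 = 1816
  Σ(formed) = 7318 kJ
ΔH = Σ(broken) − Σ(formed) = 6782 − 7318 = −536 kJ

ΔH ≈ −536 kJ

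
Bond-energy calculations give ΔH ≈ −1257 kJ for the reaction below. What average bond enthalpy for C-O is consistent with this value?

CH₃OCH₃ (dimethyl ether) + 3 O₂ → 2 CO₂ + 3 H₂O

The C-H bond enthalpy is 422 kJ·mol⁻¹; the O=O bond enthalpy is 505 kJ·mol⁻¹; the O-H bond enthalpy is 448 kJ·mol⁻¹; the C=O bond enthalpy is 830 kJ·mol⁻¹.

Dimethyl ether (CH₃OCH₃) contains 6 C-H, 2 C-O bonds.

D(C-O) ≈ 352 kJ/mol

Let D be the C-O bond energy.
Σ(broken) = 6×422 + 2×D + 3×505 = 4047 + 2D
Σ(formed) = 4×830 + 6×448 = 6008
ΔH = Σ(broken) − Σ(formed) = (4047 + 2D) − (6008) = −1961 + 2D
Setting this equal to −1257 kJ gives 2D = 704, so D = 352 kJ/mol.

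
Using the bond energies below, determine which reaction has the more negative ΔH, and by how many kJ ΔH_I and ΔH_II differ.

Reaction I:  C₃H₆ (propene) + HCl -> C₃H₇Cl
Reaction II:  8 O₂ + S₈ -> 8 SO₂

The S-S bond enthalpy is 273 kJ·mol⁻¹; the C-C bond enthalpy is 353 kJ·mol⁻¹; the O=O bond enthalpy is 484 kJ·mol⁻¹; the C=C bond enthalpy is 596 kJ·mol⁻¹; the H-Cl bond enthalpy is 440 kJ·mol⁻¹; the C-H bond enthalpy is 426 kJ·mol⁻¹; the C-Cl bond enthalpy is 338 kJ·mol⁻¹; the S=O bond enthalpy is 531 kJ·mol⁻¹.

Reaction II, by 2359 kJ

Reaction I:
  Bonds broken (reactants):
    C-C: 1 × 353 = 353
    C-H: 6 × 426 = 2556
    C=C: 1 × 596 = 596
    H-Cl: 1 × 440 = 440
    Σ(broken) = 3945 kJ
  Bonds formed (products):
    C-C: 2 × 353 = 706
    C-Cl: 1 × 338 = 338
    C-H: 7 × 426 = 2982
    Σ(formed) = 4026 kJ
  ΔH_I = 3945 − 4026 = −81 kJ
Reaction II:
  Bonds broken (reactants):
    O=O: 8 × 484 = 3872
    S-S: 8 × 273 = 2184
    Σ(broken) = 6056 kJ
  Bonds formed (products):
    S=O: 16 × 531 = 8496
    Σ(formed) = 8496 kJ
  ΔH_II = 6056 − 8496 = −2440 kJ
ΔH_I − ΔH_II = +2359 kJ, so reaction II has the more negative ΔH; |ΔH_I − ΔH_II| = 2359 kJ.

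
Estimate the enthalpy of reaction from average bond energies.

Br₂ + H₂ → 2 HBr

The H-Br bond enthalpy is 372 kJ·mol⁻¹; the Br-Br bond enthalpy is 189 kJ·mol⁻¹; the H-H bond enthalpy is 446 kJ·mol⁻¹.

ΔH ≈ −109 kJ

Bonds broken (reactants):
  Br-Br: 1 × 189 = 189
  H-H: 1 × 446 = 446
  Σ(broken) = 635 kJ
Bonds formed (products):
  H-Br: 2 × 372 = 744
  Σ(formed) = 744 kJ
ΔH = Σ(broken) − Σ(formed) = 635 − 744 = −109 kJ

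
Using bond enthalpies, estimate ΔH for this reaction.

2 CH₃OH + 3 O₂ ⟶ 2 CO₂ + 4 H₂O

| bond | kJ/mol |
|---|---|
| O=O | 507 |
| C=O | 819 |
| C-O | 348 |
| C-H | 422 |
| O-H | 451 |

Bonds broken (reactants):
  C-H: 6 × 422 = 2532
  C-O: 2 × 348 = 696
  O-H: 2 × 451 = 902
  O=O: 3 × 507 = 1521
  Σ(broken) = 5651 kJ
Bonds formed (products):
  C=O: 4 × 819 = 3276
  O-H: 8 × 451 = 3608
  Σ(formed) = 6884 kJ
ΔH = Σ(broken) − Σ(formed) = 5651 − 6884 = −1233 kJ

ΔH ≈ −1233 kJ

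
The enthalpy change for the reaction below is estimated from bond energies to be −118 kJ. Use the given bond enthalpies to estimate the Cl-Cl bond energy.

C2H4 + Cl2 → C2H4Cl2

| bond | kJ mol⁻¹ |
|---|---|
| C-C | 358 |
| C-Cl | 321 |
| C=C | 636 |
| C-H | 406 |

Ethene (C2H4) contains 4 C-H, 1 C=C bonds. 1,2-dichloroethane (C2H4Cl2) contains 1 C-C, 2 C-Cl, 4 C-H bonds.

Let D be the Cl-Cl bond energy.
Σ(broken) = 4×406 + 1×636 + 1×D = 2260 + D
Σ(formed) = 1×358 + 2×321 + 4×406 = 2624
ΔH = Σ(broken) − Σ(formed) = (2260 + D) − (2624) = −364 + D
Setting this equal to −118 kJ gives D = 246 kJ/mol.

D(Cl-Cl) ≈ 246 kJ/mol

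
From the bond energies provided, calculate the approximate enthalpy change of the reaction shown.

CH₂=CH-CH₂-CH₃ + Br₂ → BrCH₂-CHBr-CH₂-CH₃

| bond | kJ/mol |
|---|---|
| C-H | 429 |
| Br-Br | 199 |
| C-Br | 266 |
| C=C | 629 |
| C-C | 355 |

ΔH ≈ −59 kJ

Bonds broken (reactants):
  Br-Br: 1 × 199 = 199
  C-C: 2 × 355 = 710
  C-H: 8 × 429 = 3432
  C=C: 1 × 629 = 629
  Σ(broken) = 4970 kJ
Bonds formed (products):
  C-Br: 2 × 266 = 532
  C-C: 3 × 355 = 1065
  C-H: 8 × 429 = 3432
  Σ(formed) = 5029 kJ
ΔH = Σ(broken) − Σ(formed) = 4970 − 5029 = −59 kJ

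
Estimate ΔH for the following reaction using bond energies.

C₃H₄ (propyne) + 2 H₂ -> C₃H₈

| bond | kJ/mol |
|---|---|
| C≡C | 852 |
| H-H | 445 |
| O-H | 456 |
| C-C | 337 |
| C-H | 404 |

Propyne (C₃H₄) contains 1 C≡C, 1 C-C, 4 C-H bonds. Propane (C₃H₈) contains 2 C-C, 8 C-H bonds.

Bonds broken (reactants):
  C≡C: 1 × 852 = 852
  C-C: 1 × 337 = 337
  C-H: 4 × 404 = 1616
  H-H: 2 × 445 = 890
  Σ(broken) = 3695 kJ
Bonds formed (products):
  C-C: 2 × 337 = 674
  C-H: 8 × 404 = 3232
  Σ(formed) = 3906 kJ
ΔH = Σ(broken) − Σ(formed) = 3695 − 3906 = −211 kJ

ΔH ≈ −211 kJ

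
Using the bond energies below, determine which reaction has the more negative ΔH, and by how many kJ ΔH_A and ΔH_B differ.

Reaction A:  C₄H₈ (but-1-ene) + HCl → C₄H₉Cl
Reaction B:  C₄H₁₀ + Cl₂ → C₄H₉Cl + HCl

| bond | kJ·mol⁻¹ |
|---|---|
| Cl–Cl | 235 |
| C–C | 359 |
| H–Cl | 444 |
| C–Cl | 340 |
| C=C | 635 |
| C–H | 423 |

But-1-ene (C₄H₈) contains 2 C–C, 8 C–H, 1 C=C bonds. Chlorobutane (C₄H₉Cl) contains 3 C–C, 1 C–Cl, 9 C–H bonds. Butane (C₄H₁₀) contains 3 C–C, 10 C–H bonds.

Reaction A:
  Bonds broken (reactants):
    C–C: 2 × 359 = 718
    C–H: 8 × 423 = 3384
    C=C: 1 × 635 = 635
    H–Cl: 1 × 444 = 444
    Σ(broken) = 5181 kJ
  Bonds formed (products):
    C–C: 3 × 359 = 1077
    C–Cl: 1 × 340 = 340
    C–H: 9 × 423 = 3807
    Σ(formed) = 5224 kJ
  ΔH_A = 5181 − 5224 = −43 kJ
Reaction B:
  Bonds broken (reactants):
    C–C: 3 × 359 = 1077
    C–H: 10 × 423 = 4230
    Cl–Cl: 1 × 235 = 235
    Σ(broken) = 5542 kJ
  Bonds formed (products):
    C–C: 3 × 359 = 1077
    C–Cl: 1 × 340 = 340
    C–H: 9 × 423 = 3807
    H–Cl: 1 × 444 = 444
    Σ(formed) = 5668 kJ
  ΔH_B = 5542 − 5668 = −126 kJ
ΔH_A − ΔH_B = +83 kJ, so reaction B has the more negative ΔH; |ΔH_A − ΔH_B| = 83 kJ.

Reaction B, by 83 kJ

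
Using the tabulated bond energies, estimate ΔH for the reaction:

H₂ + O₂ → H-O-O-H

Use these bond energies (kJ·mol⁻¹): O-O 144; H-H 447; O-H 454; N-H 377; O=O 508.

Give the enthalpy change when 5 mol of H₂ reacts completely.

Bonds broken (reactants):
  H-H: 1 × 447 = 447
  O=O: 1 × 508 = 508
  Σ(broken) = 955 kJ
Bonds formed (products):
  O-H: 2 × 454 = 908
  O-O: 1 × 144 = 144
  Σ(formed) = 1052 kJ
ΔH = Σ(broken) − Σ(formed) = 955 − 1052 = −97 kJ
For 5× the reaction as written: 5 × (−97) = −485 kJ

ΔH = −485 kJ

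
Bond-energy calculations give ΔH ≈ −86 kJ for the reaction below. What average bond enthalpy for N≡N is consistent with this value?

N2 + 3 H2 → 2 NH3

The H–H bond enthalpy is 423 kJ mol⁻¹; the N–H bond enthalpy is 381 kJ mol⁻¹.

Let D be the N≡N bond energy.
Σ(broken) = 3×423 + 1×D = 1269 + D
Σ(formed) = 6×381 = 2286
ΔH = Σ(broken) − Σ(formed) = (1269 + D) − (2286) = −1017 + D
Setting this equal to −86 kJ gives D = 931 kJ/mol.

D(N≡N) ≈ 931 kJ/mol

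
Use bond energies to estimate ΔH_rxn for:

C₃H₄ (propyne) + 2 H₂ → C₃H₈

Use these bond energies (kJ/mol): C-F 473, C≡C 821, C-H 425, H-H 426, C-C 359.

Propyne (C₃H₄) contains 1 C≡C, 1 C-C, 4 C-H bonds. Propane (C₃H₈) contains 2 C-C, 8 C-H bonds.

Bonds broken (reactants):
  C≡C: 1 × 821 = 821
  C-C: 1 × 359 = 359
  C-H: 4 × 425 = 1700
  H-H: 2 × 426 = 852
  Σ(broken) = 3732 kJ
Bonds formed (products):
  C-C: 2 × 359 = 718
  C-H: 8 × 425 = 3400
  Σ(formed) = 4118 kJ
ΔH = Σ(broken) − Σ(formed) = 3732 − 4118 = −386 kJ

ΔH ≈ −386 kJ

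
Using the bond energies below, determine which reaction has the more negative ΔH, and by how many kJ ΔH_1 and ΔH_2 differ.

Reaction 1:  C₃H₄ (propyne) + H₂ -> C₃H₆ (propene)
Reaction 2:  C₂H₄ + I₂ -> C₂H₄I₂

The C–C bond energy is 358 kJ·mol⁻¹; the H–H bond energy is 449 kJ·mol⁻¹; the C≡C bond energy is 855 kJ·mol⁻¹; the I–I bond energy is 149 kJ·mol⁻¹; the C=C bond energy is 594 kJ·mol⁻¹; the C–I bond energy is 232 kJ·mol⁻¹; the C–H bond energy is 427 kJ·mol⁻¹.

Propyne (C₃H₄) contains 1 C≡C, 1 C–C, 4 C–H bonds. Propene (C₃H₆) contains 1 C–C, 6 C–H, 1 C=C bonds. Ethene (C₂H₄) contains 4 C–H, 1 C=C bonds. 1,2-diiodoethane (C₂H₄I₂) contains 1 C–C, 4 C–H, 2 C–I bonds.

Reaction 1:
  Bonds broken (reactants):
    C≡C: 1 × 855 = 855
    C–C: 1 × 358 = 358
    C–H: 4 × 427 = 1708
    H–H: 1 × 449 = 449
    Σ(broken) = 3370 kJ
  Bonds formed (products):
    C–C: 1 × 358 = 358
    C–H: 6 × 427 = 2562
    C=C: 1 × 594 = 594
    Σ(formed) = 3514 kJ
  ΔH_1 = 3370 − 3514 = −144 kJ
Reaction 2:
  Bonds broken (reactants):
    C–H: 4 × 427 = 1708
    C=C: 1 × 594 = 594
    I–I: 1 × 149 = 149
    Σ(broken) = 2451 kJ
  Bonds formed (products):
    C–C: 1 × 358 = 358
    C–H: 4 × 427 = 1708
    C–I: 2 × 232 = 464
    Σ(formed) = 2530 kJ
  ΔH_2 = 2451 − 2530 = −79 kJ
ΔH_1 − ΔH_2 = −65 kJ, so reaction 1 has the more negative ΔH; |ΔH_1 − ΔH_2| = 65 kJ.

Reaction 1, by 65 kJ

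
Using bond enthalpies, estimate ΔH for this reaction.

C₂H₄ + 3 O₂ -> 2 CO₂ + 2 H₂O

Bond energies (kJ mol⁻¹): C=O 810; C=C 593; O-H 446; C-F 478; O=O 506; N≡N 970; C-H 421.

Bonds broken (reactants):
  C-H: 4 × 421 = 1684
  C=C: 1 × 593 = 593
  O=O: 3 × 506 = 1518
  Σ(broken) = 3795 kJ
Bonds formed (products):
  C=O: 4 × 810 = 3240
  O-H: 4 × 446 = 1784
  Σ(formed) = 5024 kJ
ΔH = Σ(broken) − Σ(formed) = 3795 − 5024 = −1229 kJ

ΔH ≈ −1229 kJ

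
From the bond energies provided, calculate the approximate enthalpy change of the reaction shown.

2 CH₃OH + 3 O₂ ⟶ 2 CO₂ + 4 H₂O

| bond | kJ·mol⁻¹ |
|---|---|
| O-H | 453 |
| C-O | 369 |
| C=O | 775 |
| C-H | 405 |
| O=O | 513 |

ΔH ≈ −1111 kJ

Bonds broken (reactants):
  C-H: 6 × 405 = 2430
  C-O: 2 × 369 = 738
  O-H: 2 × 453 = 906
  O=O: 3 × 513 = 1539
  Σ(broken) = 5613 kJ
Bonds formed (products):
  C=O: 4 × 775 = 3100
  O-H: 8 × 453 = 3624
  Σ(formed) = 6724 kJ
ΔH = Σ(broken) − Σ(formed) = 5613 − 6724 = −1111 kJ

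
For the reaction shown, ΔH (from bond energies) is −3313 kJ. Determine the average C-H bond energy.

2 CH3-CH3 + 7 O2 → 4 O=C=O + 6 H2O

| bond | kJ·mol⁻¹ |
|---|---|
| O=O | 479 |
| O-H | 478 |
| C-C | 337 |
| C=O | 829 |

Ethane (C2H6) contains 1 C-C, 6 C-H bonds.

Let D be the C-H bond energy.
Σ(broken) = 2×337 + 12×D + 7×479 = 4027 + 12D
Σ(formed) = 8×829 + 12×478 = 12368
ΔH = Σ(broken) − Σ(formed) = (4027 + 12D) − (12368) = −8341 + 12D
Setting this equal to −3313 kJ gives 12D = 5028, so D = 419 kJ/mol.

D(C-H) ≈ 419 kJ/mol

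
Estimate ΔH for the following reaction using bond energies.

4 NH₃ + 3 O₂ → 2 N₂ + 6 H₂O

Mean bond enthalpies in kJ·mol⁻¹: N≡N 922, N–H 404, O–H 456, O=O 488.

Bonds broken (reactants):
  N–H: 12 × 404 = 4848
  O=O: 3 × 488 = 1464
  Σ(broken) = 6312 kJ
Bonds formed (products):
  N≡N: 2 × 922 = 1844
  O–H: 12 × 456 = 5472
  Σ(formed) = 7316 kJ
ΔH = Σ(broken) − Σ(formed) = 6312 − 7316 = −1004 kJ

ΔH ≈ −1004 kJ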